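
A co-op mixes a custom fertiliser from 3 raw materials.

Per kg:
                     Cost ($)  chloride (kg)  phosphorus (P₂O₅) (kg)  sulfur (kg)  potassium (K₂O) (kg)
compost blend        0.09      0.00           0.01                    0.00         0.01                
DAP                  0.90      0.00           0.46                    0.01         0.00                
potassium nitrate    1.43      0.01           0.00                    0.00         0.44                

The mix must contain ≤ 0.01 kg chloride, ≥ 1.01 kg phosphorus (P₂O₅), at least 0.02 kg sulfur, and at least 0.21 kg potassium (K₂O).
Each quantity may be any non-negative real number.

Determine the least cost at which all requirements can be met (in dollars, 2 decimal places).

Let x1 = kg of compost blend, x2 = kg of DAP, x3 = kg of potassium nitrate.
min 0.09x1 + 0.9x2 + 1.43x3 s.t.:
  0.01x3 ≤ 0.01   (chloride)
  0.01x1 + 0.46x2 ≥ 1.01   (phosphorus (P₂O₅))
  0.01x2 ≥ 0.02   (sulfur)
  0.01x1 + 0.44x3 ≥ 0.21   (potassium (K₂O))
  x1, x2, x3 ≥ 0.
At the optimum only DAP, potassium nitrate are positive (compost blend = 0). Binding constraints: phosphorus (P₂O₅) and potassium (K₂O).
So DAP = 2.196 kg, potassium nitrate = 0.4773 kg.
Objective = 0.9·2.196 + 1.43·0.4773 = 2.6589.

$2.66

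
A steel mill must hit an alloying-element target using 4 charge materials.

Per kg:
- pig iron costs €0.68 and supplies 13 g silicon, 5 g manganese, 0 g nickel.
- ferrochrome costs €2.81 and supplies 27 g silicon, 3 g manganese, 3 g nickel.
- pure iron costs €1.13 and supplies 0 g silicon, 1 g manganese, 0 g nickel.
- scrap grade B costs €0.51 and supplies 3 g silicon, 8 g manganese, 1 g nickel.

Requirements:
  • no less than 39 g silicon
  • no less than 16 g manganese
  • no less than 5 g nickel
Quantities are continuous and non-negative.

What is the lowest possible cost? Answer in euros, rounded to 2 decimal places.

Let x1 = kg of pig iron, x2 = kg of ferrochrome, x3 = kg of pure iron, x4 = kg of scrap grade B.
min 0.68x1 + 2.81x2 + 1.13x3 + 0.51x4 s.t.:
  13x1 + 27x2 + 3x4 ≥ 39   (silicon)
  5x1 + 3x2 + 1x3 + 8x4 ≥ 16   (manganese)
  3x2 + 1x4 ≥ 5   (nickel)
  x1, x2, x3, x4 ≥ 0.
The minimum-cost mix takes nothing from ferrochrome, pure iron — only pig iron, scrap grade B. Binding constraints: silicon and nickel.
So pig iron = 1.846 kg, scrap grade B = 5 kg.
Objective = 0.68·1.846 + 0.51·5 = 3.8053.

€3.81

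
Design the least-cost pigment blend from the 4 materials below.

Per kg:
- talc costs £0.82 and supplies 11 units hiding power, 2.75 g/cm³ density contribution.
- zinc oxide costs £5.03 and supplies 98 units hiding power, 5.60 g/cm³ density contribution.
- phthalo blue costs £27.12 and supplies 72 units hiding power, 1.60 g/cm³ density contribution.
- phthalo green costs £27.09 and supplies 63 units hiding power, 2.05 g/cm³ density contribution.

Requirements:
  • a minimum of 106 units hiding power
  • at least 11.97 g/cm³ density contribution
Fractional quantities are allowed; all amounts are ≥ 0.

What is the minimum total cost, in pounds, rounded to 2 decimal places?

£6.15

Let x1 = kg of talc, x2 = kg of zinc oxide, x3 = kg of phthalo blue, x4 = kg of phthalo green.
Minimise 0.82x1 + 5.03x2 + 27.12x3 + 27.09x4 s.t.:
  11x1 + 98x2 + 72x3 + 63x4 ≥ 106   (hiding power)
  2.75x1 + 5.6x2 + 1.6x3 + 2.05x4 ≥ 11.97   (density contribution)
  x1, x2, x3, x4 ≥ 0.
The cheapest feasible vertex uses only talc, zinc oxide; phthalo blue, phthalo green are not used. Binding constraints: hiding power and density contribution.
That vertex is x1 = 2.787, x2 = 0.7688.
Total cost: 0.82·2.787 + 5.03·0.7688 = 6.1524.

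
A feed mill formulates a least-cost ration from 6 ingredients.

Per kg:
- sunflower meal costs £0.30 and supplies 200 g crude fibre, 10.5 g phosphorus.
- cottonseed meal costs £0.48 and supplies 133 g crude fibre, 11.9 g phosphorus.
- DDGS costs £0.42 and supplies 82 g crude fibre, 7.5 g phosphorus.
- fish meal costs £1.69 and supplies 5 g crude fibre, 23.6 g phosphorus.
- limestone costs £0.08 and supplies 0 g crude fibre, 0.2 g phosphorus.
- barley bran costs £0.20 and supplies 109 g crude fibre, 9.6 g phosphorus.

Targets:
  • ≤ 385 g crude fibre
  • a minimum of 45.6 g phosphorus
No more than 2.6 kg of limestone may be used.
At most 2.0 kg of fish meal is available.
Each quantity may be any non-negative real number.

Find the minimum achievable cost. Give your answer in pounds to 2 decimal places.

£1.55

Treat it as an LP. Let x1 = kg of sunflower meal, x2 = kg of cottonseed meal, x3 = kg of DDGS, x4 = kg of fish meal, x5 = kg of limestone, x6 = kg of barley bran.
Minimize 0.3x1 + 0.48x2 + 0.42x3 + 1.69x4 + 0.08x5 + 0.2x6 with:
  200x1 + 133x2 + 82x3 + 5x4 + 109x6 ≤ 385   (crude fibre)
  10.5x1 + 11.9x2 + 7.5x3 + 23.6x4 + 0.2x5 + 9.6x6 ≥ 45.6   (phosphorus)
  x5 ≤ 2.6
  x4 ≤ 2
  x1, x2, x3, x4, x5, x6 ≥ 0.
At the optimum only fish meal, barley bran are positive (sunflower meal, cottonseed meal, DDGS, limestone = 0). Binding constraints: crude fibre and phosphorus.
That vertex is x4 = 0.5048, x6 = 3.509.
Total cost: 1.69·0.5048 + 0.2·3.509 = 1.5549.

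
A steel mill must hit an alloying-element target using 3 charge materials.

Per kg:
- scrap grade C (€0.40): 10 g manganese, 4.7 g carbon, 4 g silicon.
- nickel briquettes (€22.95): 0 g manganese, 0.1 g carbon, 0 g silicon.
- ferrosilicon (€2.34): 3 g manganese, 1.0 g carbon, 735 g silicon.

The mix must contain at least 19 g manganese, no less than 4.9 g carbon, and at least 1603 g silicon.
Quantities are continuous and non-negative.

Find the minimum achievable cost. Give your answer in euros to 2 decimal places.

€5.59

This is a linear program. Let x1 = kg of scrap grade C, x2 = kg of nickel briquettes, x3 = kg of ferrosilicon.
Minimise 0.4x1 + 22.95x2 + 2.34x3 subject to:
  10x1 + 3x3 ≥ 19   (manganese)
  4.7x1 + 0.1x2 + 1x3 ≥ 4.9   (carbon)
  4x1 + 735x3 ≥ 1603   (silicon)
  x1, x2, x3 ≥ 0.
The minimum-cost mix takes nothing from nickel briquettes — only scrap grade C, ferrosilicon. Binding constraints: manganese and silicon.
So scrap grade C = 1.248 kg, ferrosilicon = 2.174 kg.
Objective = 0.4·1.248 + 2.34·2.174 = 5.5864.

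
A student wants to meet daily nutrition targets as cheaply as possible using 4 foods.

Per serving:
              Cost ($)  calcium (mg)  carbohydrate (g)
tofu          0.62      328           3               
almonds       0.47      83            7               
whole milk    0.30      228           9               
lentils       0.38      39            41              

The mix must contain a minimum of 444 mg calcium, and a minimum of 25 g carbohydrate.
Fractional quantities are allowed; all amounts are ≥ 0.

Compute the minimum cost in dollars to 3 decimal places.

Treat it as an LP. Let x1 = servings of tofu, x2 = servings of almonds, x3 = servings of whole milk, x4 = servings of lentils.
min 0.62x1 + 0.47x2 + 0.3x3 + 0.38x4 s.t.:
  328x1 + 83x2 + 228x3 + 39x4 ≥ 444   (calcium)
  3x1 + 7x2 + 9x3 + 41x4 ≥ 25   (carbohydrate)
  x1, x2, x3, x4 ≥ 0.
At the optimum only whole milk, lentils are positive (tofu, almonds = 0). The calcium and carbohydrate requirements are met with equality.
So whole milk = 1.915 servings, lentils = 0.1894 servings.
Cost = 0.3·1.915 + 0.38·0.1894 = 0.64647.

$0.646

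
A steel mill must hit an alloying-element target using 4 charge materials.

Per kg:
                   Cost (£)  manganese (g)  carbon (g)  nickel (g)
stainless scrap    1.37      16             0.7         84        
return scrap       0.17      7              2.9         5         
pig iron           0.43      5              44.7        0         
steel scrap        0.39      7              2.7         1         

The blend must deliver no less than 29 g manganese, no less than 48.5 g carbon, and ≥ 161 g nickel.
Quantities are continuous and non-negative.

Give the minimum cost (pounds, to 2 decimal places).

This is a linear program. Let x1 = kg of stainless scrap, x2 = kg of return scrap, x3 = kg of pig iron, x4 = kg of steel scrap.
min 1.37x1 + 0.17x2 + 0.43x3 + 0.39x4 s.t.:
  16x1 + 7x2 + 5x3 + 7x4 ≥ 29   (manganese)
  0.7x1 + 2.9x2 + 44.7x3 + 2.7x4 ≥ 48.5   (carbon)
  84x1 + 5x2 + 1x4 ≥ 161   (nickel)
  x1, x2, x3, x4 ≥ 0.
The optimal basis is {stainless scrap, pig iron}; return scrap, steel scrap drop out. The carbon and nickel requirements are met with equality.
Optimal quantities: stainless scrap = 1.917 kg, pig iron = 1.055 kg.
Total cost: 1.37·1.917 + 0.43·1.055 = 3.0799.

£3.08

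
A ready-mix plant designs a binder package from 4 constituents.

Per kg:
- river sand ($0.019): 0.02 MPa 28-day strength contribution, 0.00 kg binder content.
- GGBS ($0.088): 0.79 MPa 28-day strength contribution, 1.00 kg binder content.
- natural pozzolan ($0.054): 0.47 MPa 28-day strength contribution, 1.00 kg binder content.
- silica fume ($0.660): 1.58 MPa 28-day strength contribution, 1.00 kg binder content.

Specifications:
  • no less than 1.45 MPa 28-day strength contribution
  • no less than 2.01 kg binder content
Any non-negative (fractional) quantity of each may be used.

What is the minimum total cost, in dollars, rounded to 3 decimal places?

Treat it as an LP. Let x1 = kg of river sand, x2 = kg of GGBS, x3 = kg of natural pozzolan, x4 = kg of silica fume.
Minimise 0.019x1 + 0.088x2 + 0.054x3 + 0.66x4 with:
  0.02x1 + 0.79x2 + 0.47x3 + 1.58x4 ≥ 1.45   (28-day strength contribution)
  1x2 + 1x3 + 1x4 ≥ 2.01   (binder content)
  x1, x2, x3, x4 ≥ 0.
At the optimum only GGBS, natural pozzolan are positive (river sand, silica fume = 0). Binding constraints: 28-day strength contribution and binder content.
So GGBS = 1.579 kg, natural pozzolan = 0.4309 kg.
Objective = 0.088·1.579 + 0.054·0.4309 = 0.16222.

$0.162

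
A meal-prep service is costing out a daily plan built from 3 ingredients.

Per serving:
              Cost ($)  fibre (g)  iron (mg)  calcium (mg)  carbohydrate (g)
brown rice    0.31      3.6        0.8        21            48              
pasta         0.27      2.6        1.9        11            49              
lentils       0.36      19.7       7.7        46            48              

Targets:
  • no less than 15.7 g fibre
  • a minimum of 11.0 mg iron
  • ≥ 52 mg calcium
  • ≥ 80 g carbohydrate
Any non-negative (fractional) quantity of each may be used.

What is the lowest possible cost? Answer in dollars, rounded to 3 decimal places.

Set it up as a linear program. Let x1 = servings of brown rice, x2 = servings of pasta, x3 = servings of lentils.
Minimise 0.31x1 + 0.27x2 + 0.36x3 with:
  3.6x1 + 2.6x2 + 19.7x3 ≥ 15.7   (fibre)
  0.8x1 + 1.9x2 + 7.7x3 ≥ 11   (iron)
  21x1 + 11x2 + 46x3 ≥ 52   (calcium)
  48x1 + 49x2 + 48x3 ≥ 80   (carbohydrate)
  x1, x2, x3 ≥ 0.
At the optimum only pasta, lentils are positive (brown rice = 0). Binding constraints: iron and carbohydrate.
That vertex is x2 = 0.3076, x3 = 1.353.
Objective = 0.27·0.3076 + 0.36·1.353 = 0.57013.

$0.570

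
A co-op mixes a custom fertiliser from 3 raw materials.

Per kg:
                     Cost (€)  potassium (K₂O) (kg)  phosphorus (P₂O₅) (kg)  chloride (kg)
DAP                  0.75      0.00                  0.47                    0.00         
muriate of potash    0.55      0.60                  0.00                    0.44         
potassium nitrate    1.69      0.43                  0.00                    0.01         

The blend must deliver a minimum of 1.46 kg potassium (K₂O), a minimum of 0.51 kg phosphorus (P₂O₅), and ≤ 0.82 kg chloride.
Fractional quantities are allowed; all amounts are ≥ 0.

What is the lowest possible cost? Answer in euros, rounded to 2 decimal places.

€3.22

Let x1 = kg of DAP, x2 = kg of muriate of potash, x3 = kg of potassium nitrate.
min 0.75x1 + 0.55x2 + 1.69x3 subject to:
  0.6x2 + 0.43x3 ≥ 1.46   (potassium (K₂O))
  0.47x1 ≥ 0.51   (phosphorus (P₂O₅))
  0.44x2 + 0.01x3 ≤ 0.82   (chloride)
  x1, x2, x3 ≥ 0.
All 3 inputs are positive at the optimum. Binding constraints: potassium (K₂O), phosphorus (P₂O₅), chloride.
Solving gives x1 = 1.085, x2 = 1.845, x3 = 0.821.
Total cost: 0.75·1.085 + 0.55·1.845 + 1.69·0.821 = 3.2160.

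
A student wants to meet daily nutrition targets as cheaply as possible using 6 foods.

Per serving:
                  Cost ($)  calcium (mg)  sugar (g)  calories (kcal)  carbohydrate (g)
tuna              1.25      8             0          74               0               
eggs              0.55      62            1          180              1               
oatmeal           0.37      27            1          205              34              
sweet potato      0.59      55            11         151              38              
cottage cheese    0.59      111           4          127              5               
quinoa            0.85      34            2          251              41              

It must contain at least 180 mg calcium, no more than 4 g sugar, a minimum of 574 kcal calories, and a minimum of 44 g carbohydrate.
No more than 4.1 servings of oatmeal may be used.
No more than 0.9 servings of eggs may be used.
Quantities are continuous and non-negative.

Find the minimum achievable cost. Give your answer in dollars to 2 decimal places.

Let x1 = servings of tuna, x2 = servings of eggs, x3 = servings of oatmeal, x4 = servings of sweet potato, x5 = servings of cottage cheese, x6 = servings of quinoa.
Minimize 1.25x1 + 0.55x2 + 0.37x3 + 0.59x4 + 0.59x5 + 0.85x6 s.t.:
  8x1 + 62x2 + 27x3 + 55x4 + 111x5 + 34x6 ≥ 180   (calcium)
  1x2 + 1x3 + 11x4 + 4x5 + 2x6 ≤ 4   (sugar)
  74x1 + 180x2 + 205x3 + 151x4 + 127x5 + 251x6 ≥ 574   (calories)
  1x2 + 34x3 + 38x4 + 5x5 + 41x6 ≥ 44   (carbohydrate)
  x3 ≤ 4.1
  x2 ≤ 0.9
  x1, x2, x3, x4, x5, x6 ≥ 0.
At the optimum only tuna, eggs, oatmeal, cottage cheese are positive (sweet potato, quinoa = 0). Binding constraints: calcium, sugar, carbohydrate, the eggs cap.
Optimal quantities: tuna = 4.884 servings, eggs = 0.9 servings, oatmeal = 1.198 servings, cottage cheese = 0.4756 servings.
Cost = 1.25·4.884 + 0.55·0.9 + 0.37·1.198 + 0.59·0.4756 = 7.3239.

$7.32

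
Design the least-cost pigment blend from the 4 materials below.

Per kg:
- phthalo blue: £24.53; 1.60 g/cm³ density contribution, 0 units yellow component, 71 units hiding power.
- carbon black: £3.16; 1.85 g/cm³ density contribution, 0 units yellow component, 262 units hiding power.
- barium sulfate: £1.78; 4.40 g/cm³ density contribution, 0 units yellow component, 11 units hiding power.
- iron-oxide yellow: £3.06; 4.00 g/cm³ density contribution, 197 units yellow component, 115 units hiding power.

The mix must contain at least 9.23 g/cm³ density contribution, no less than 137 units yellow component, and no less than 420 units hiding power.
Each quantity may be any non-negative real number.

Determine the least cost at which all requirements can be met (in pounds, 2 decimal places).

This is a linear program. Let x1 = kg of phthalo blue, x2 = kg of carbon black, x3 = kg of barium sulfate, x4 = kg of iron-oxide yellow.
Minimize 24.53x1 + 3.16x2 + 1.78x3 + 3.06x4 s.t.:
  1.6x1 + 1.85x2 + 4.4x3 + 4x4 ≥ 9.23   (density contribution)
  197x4 ≥ 137   (yellow component)
  71x1 + 262x2 + 11x3 + 115x4 ≥ 420   (hiding power)
  x1, x2, x3, x4 ≥ 0.
At the optimum only carbon black, barium sulfate, iron-oxide yellow are positive (phthalo blue = 0). There the density contribution, yellow component, hiding power constraints are tight.
That vertex is x2 = 1.258, x3 = 0.9364, x4 = 0.6954.
Cost = 3.16·1.258 + 1.78·0.9364 + 3.06·0.6954 = 7.7700.

£7.77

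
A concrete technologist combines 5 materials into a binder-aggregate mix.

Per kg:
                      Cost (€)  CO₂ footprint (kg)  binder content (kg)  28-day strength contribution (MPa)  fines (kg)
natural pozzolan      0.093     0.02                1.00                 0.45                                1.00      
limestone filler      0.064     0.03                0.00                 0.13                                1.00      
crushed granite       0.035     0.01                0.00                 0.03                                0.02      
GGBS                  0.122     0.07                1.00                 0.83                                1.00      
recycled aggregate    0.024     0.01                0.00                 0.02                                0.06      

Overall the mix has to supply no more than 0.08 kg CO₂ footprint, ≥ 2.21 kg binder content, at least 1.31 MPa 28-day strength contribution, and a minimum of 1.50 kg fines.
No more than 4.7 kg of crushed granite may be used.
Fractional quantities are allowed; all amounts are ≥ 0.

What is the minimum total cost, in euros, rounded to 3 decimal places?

€0.238

Let x1 = kg of natural pozzolan, x2 = kg of limestone filler, x3 = kg of crushed granite, x4 = kg of GGBS, x5 = kg of recycled aggregate.
min 0.093x1 + 0.064x2 + 0.035x3 + 0.122x4 + 0.024x5 s.t.:
  0.02x1 + 0.03x2 + 0.01x3 + 0.07x4 + 0.01x5 ≤ 0.08   (CO₂ footprint)
  1x1 + 1x4 ≥ 2.21   (binder content)
  0.45x1 + 0.13x2 + 0.03x3 + 0.83x4 + 0.02x5 ≥ 1.31   (28-day strength contribution)
  1x1 + 1x2 + 0.02x3 + 1x4 + 0.06x5 ≥ 1.5   (fines)
  x3 ≤ 4.7
  x1, x2, x3, x4, x5 ≥ 0.
At the optimum only natural pozzolan, GGBS are positive (limestone filler, crushed granite, recycled aggregate = 0). The CO₂ footprint and 28-day strength contribution requirements are met with equality.
That vertex is x1 = 1.698, x4 = 0.6577.
Total cost: 0.093·1.698 + 0.122·0.6577 = 0.23815.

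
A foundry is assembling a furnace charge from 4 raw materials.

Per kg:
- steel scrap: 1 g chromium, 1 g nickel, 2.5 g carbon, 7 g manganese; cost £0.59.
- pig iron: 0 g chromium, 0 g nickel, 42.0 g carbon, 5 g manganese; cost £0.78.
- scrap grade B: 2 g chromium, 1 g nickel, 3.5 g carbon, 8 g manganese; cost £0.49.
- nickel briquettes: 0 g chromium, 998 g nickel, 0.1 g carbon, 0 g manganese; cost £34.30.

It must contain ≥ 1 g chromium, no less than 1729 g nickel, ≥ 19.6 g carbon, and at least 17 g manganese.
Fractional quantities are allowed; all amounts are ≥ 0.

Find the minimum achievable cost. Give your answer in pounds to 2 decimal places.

£60.54

Let x1 = kg of steel scrap, x2 = kg of pig iron, x3 = kg of scrap grade B, x4 = kg of nickel briquettes.
Minimize 0.59x1 + 0.78x2 + 0.49x3 + 34.3x4 with:
  1x1 + 2x3 ≥ 1   (chromium)
  1x1 + 1x3 + 998x4 ≥ 1729   (nickel)
  2.5x1 + 42x2 + 3.5x3 + 0.1x4 ≥ 19.6   (carbon)
  7x1 + 5x2 + 8x3 ≥ 17   (manganese)
  x1, x2, x3, x4 ≥ 0.
At the optimum only pig iron, scrap grade B, nickel briquettes are positive (steel scrap = 0). Binding constraints: nickel, carbon, manganese.
Optimal quantities: pig iron = 0.30115 kg, scrap grade B = 1.9368 kg, nickel briquettes = 1.7305 kg.
Objective = 0.78·0.30115 + 0.49·1.9368 + 34.3·1.7305 = 60.5401.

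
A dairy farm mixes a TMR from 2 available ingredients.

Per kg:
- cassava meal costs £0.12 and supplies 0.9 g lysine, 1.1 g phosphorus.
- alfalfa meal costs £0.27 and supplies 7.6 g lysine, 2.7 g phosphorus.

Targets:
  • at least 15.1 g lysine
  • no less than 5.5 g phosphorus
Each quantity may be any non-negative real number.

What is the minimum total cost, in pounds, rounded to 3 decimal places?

£0.550

This is a linear program. Let x1 = kg of cassava meal, x2 = kg of alfalfa meal.
Minimise 0.12x1 + 0.27x2 subject to:
  0.9x1 + 7.6x2 ≥ 15.1   (lysine)
  1.1x1 + 2.7x2 ≥ 5.5   (phosphorus)
  x1, x2 ≥ 0.
The cheapest feasible vertex uses only alfalfa meal; cassava meal is not used. Binding constraint: phosphorus.
That vertex is x2 = 2.037.
Objective = 0.27·2.037 = 0.54999.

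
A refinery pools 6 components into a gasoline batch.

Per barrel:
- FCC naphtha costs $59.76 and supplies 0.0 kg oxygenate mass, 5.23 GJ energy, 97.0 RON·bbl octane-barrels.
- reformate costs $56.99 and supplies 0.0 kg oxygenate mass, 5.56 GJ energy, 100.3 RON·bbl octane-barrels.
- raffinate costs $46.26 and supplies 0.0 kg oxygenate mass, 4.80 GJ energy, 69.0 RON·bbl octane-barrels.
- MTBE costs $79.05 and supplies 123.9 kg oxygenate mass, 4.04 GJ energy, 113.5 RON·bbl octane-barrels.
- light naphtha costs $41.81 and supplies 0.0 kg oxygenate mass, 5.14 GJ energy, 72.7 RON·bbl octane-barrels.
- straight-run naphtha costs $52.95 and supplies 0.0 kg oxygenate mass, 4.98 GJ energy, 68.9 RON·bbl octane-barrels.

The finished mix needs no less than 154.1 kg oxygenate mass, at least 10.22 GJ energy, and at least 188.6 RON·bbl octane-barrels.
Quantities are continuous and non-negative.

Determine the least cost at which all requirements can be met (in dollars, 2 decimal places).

This is a linear program. Let x1 = barrels of FCC naphtha, x2 = barrels of reformate, x3 = barrels of raffinate, x4 = barrels of MTBE, x5 = barrels of light naphtha, x6 = barrels of straight-run naphtha.
Minimize 59.76x1 + 56.99x2 + 46.26x3 + 79.05x4 + 41.81x5 + 52.95x6 with:
  123.9x4 ≥ 154.1   (oxygenate mass)
  5.23x1 + 5.56x2 + 4.8x3 + 4.04x4 + 5.14x5 + 4.98x6 ≥ 10.22   (energy)
  97x1 + 100.3x2 + 69x3 + 113.5x4 + 72.7x5 + 68.9x6 ≥ 188.6   (octane-barrels)
  x1, x2, x3, x4, x5, x6 ≥ 0.
The optimal basis is {MTBE, light naphtha}; FCC naphtha, reformate, raffinate, straight-run naphtha drop out. There the oxygenate mass and energy constraints are tight.
Optimal quantities: MTBE = 1.2437 barrels, light naphtha = 1.0108 barrels.
Total cost: 79.05·1.2437 + 41.81·1.0108 = 140.5760.

$140.58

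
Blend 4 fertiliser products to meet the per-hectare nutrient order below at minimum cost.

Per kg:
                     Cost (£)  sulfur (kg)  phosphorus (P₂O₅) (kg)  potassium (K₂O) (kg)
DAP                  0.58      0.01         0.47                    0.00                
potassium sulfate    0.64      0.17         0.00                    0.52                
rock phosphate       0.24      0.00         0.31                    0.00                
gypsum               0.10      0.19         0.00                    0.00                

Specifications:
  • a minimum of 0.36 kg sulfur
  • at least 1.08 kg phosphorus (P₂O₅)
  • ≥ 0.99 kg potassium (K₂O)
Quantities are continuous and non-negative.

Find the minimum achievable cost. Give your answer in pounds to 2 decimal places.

£2.07

This is a linear program. Let x1 = kg of DAP, x2 = kg of potassium sulfate, x3 = kg of rock phosphate, x4 = kg of gypsum.
Minimise 0.58x1 + 0.64x2 + 0.24x3 + 0.1x4 with:
  0.01x1 + 0.17x2 + 0.19x4 ≥ 0.36   (sulfur)
  0.47x1 + 0.31x3 ≥ 1.08   (phosphorus (P₂O₅))
  0.52x2 ≥ 0.99   (potassium (K₂O))
  x1, x2, x3, x4 ≥ 0.
The cheapest feasible vertex uses only potassium sulfate, rock phosphate, gypsum; DAP is not used. Binding constraints: sulfur, phosphorus (P₂O₅), potassium (K₂O).
So potassium sulfate = 1.904 kg, rock phosphate = 3.484 kg, gypsum = 0.1913 kg.
Cost = 0.64·1.904 + 0.24·3.484 + 0.1·0.1913 = 2.0739.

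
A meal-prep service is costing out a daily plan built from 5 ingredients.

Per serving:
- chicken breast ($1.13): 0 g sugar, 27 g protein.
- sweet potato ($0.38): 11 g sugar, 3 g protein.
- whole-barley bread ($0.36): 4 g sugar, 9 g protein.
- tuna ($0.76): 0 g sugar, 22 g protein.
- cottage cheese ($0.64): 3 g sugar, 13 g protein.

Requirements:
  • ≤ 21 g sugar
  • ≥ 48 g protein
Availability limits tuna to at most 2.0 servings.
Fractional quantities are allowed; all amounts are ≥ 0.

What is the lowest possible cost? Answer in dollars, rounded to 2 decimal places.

Set it up as a linear program. Let x1 = servings of chicken breast, x2 = servings of sweet potato, x3 = servings of whole-barley bread, x4 = servings of tuna, x5 = servings of cottage cheese.
Minimize 1.13x1 + 0.38x2 + 0.36x3 + 0.76x4 + 0.64x5 with:
  11x2 + 4x3 + 3x5 ≤ 21   (sugar)
  27x1 + 3x2 + 9x3 + 22x4 + 13x5 ≥ 48   (protein)
  x4 ≤ 2
  x1, x2, x3, x4, x5 ≥ 0.
At the optimum only whole-barley bread, tuna are positive (chicken breast, sweet potato, cottage cheese = 0). There the protein and the tuna cap constraints are tight.
Optimal quantities: whole-barley bread = 0.4444 servings, tuna = 2 servings.
Hence cost = 0.36·0.4444 + 0.76·2 = $1.6800.

$1.68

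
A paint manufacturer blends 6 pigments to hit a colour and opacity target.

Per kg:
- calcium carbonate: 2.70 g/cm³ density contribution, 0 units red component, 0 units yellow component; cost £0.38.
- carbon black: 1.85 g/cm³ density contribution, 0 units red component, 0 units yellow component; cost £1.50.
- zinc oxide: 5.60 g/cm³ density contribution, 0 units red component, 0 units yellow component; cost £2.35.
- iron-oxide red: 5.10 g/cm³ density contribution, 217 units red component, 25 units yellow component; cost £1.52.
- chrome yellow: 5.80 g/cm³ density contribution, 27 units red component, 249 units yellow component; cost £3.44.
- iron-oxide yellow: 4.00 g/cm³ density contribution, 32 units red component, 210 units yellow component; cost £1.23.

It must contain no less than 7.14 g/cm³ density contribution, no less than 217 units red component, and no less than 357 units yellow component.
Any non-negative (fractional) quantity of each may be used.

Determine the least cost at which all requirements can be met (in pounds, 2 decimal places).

£3.14

Let x1 = kg of calcium carbonate, x2 = kg of carbon black, x3 = kg of zinc oxide, x4 = kg of iron-oxide red, x5 = kg of chrome yellow, x6 = kg of iron-oxide yellow.
Minimise 0.38x1 + 1.5x2 + 2.35x3 + 1.52x4 + 3.44x5 + 1.23x6 with:
  2.7x1 + 1.85x2 + 5.6x3 + 5.1x4 + 5.8x5 + 4x6 ≥ 7.14   (density contribution)
  217x4 + 27x5 + 32x6 ≥ 217   (red component)
  25x4 + 249x5 + 210x6 ≥ 357   (yellow component)
  x1, x2, x3, x4, x5, x6 ≥ 0.
The optimal basis is {iron-oxide red, iron-oxide yellow}; calcium carbonate, carbon black, zinc oxide, chrome yellow drop out. The red component and yellow component requirements are met with equality.
Optimal quantities: iron-oxide red = 0.7627 kg, iron-oxide yellow = 1.609 kg.
Hence cost = 1.52·0.7627 + 1.23·1.609 = £3.1384.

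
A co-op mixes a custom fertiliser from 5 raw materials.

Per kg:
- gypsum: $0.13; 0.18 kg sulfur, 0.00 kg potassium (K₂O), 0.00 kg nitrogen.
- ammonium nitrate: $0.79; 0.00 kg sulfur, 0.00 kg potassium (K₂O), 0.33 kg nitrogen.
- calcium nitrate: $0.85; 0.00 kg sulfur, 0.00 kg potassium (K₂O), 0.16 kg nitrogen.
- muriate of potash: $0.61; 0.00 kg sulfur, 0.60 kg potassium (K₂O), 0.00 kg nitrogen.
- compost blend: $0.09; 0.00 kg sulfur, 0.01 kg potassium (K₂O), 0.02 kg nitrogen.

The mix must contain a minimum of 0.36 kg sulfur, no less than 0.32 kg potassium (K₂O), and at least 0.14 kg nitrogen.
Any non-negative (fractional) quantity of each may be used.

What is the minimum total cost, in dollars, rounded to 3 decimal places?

Set it up as a linear program. Let x1 = kg of gypsum, x2 = kg of ammonium nitrate, x3 = kg of calcium nitrate, x4 = kg of muriate of potash, x5 = kg of compost blend.
min 0.13x1 + 0.79x2 + 0.85x3 + 0.61x4 + 0.09x5 subject to:
  0.18x1 ≥ 0.36   (sulfur)
  0.6x4 + 0.01x5 ≥ 0.32   (potassium (K₂O))
  0.33x2 + 0.16x3 + 0.02x5 ≥ 0.14   (nitrogen)
  x1, x2, x3, x4, x5 ≥ 0.
The minimum-cost mix takes nothing from calcium nitrate, compost blend — only gypsum, ammonium nitrate, muriate of potash. Binding constraints: sulfur, potassium (K₂O), nitrogen.
Solving gives x1 = 2, x2 = 0.4242, x4 = 0.5333.
Objective = 0.13·2 + 0.79·0.4242 + 0.61·0.5333 = 0.92043.

$0.920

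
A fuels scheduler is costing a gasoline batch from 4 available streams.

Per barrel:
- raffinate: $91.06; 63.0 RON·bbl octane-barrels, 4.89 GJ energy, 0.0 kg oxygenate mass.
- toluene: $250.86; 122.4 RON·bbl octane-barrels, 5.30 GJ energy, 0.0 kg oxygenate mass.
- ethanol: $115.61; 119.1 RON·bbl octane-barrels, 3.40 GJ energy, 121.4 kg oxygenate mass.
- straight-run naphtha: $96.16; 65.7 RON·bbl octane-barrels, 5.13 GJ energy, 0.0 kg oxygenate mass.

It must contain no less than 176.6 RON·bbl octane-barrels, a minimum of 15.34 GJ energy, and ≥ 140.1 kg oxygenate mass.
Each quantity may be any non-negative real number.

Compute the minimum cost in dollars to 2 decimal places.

$346.01

This is a linear program. Let x1 = barrels of raffinate, x2 = barrels of toluene, x3 = barrels of ethanol, x4 = barrels of straight-run naphtha.
min 91.06x1 + 250.86x2 + 115.61x3 + 96.16x4 subject to:
  63x1 + 122.4x2 + 119.1x3 + 65.7x4 ≥ 176.6   (octane-barrels)
  4.89x1 + 5.3x2 + 3.4x3 + 5.13x4 ≥ 15.34   (energy)
  121.4x3 ≥ 140.1   (oxygenate mass)
  x1, x2, x3, x4 ≥ 0.
At the optimum only raffinate, ethanol are positive (toluene, straight-run naphtha = 0). Binding constraints: energy and oxygenate mass.
So raffinate = 2.33462 barrels, ethanol = 1.15404 barrels.
Total cost: 91.06·2.33462 + 115.61·1.15404 = 346.0091.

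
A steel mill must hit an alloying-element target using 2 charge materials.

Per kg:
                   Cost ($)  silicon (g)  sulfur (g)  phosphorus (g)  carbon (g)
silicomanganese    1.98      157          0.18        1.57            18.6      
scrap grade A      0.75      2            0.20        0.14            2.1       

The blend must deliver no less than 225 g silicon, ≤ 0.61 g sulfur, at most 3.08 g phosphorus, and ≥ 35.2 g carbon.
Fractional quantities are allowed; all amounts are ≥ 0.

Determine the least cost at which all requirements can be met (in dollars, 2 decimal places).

Set it up as a linear program. Let x1 = kg of silicomanganese, x2 = kg of scrap grade A.
Minimize 1.98x1 + 0.75x2 with:
  157x1 + 2x2 ≥ 225   (silicon)
  0.18x1 + 0.2x2 ≤ 0.61   (sulfur)
  1.57x1 + 0.14x2 ≤ 3.08   (phosphorus)
  18.6x1 + 2.1x2 ≥ 35.2   (carbon)
  x1, x2 ≥ 0.
At the optimum only silicomanganese is positive (scrap grade A = 0). The carbon requirement is met with equality.
Solving gives x1 = 1.892.
Objective = 1.98·1.892 = 3.7462.

$3.75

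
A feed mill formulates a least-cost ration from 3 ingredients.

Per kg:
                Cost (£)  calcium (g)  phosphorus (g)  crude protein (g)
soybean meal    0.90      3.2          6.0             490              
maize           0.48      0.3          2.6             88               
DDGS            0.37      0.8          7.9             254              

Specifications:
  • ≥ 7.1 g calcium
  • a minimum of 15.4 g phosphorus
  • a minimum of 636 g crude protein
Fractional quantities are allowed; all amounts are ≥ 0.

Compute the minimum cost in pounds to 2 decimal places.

Set it up as a linear program. Let x1 = kg of soybean meal, x2 = kg of maize, x3 = kg of DDGS.
Minimise 0.9x1 + 0.48x2 + 0.37x3 s.t.:
  3.2x1 + 0.3x2 + 0.8x3 ≥ 7.1   (calcium)
  6x1 + 2.6x2 + 7.9x3 ≥ 15.4   (phosphorus)
  490x1 + 88x2 + 254x3 ≥ 636   (crude protein)
  x1, x2, x3 ≥ 0.
The optimal basis is {soybean meal, DDGS}; maize drops out. There the calcium and phosphorus constraints are tight.
That vertex is x1 = 2.137, x3 = 0.3262.
Cost = 0.9·2.137 + 0.37·0.3262 = 2.0440.

£2.04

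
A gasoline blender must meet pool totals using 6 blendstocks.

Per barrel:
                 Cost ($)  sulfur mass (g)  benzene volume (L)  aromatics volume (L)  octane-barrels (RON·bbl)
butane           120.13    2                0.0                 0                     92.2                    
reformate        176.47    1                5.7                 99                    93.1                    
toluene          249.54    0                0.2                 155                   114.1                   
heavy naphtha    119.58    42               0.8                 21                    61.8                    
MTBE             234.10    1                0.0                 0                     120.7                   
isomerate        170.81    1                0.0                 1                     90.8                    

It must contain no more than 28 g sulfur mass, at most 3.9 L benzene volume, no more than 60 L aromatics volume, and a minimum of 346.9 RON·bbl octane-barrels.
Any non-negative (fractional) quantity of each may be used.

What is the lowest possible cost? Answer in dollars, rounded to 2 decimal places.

This is a linear program. Let x1 = barrels of butane, x2 = barrels of reformate, x3 = barrels of toluene, x4 = barrels of heavy naphtha, x5 = barrels of MTBE, x6 = barrels of isomerate.
Minimise 120.13x1 + 176.47x2 + 249.54x3 + 119.58x4 + 234.1x5 + 170.81x6 with:
  2x1 + 1x2 + 42x4 + 1x5 + 1x6 ≤ 28   (sulfur mass)
  5.7x2 + 0.2x3 + 0.8x4 ≤ 3.9   (benzene volume)
  99x2 + 155x3 + 21x4 + 1x6 ≤ 60   (aromatics volume)
  92.2x1 + 93.1x2 + 114.1x3 + 61.8x4 + 120.7x5 + 90.8x6 ≥ 346.9   (octane-barrels)
  x1, x2, x3, x4, x5, x6 ≥ 0.
The minimum-cost mix takes nothing from reformate, toluene, heavy naphtha, MTBE, isomerate — only butane. The octane-barrels requirement is met with equality.
So butane = 3.7625 barrels.
Total cost: 120.13·3.7625 = 451.9891.

$451.99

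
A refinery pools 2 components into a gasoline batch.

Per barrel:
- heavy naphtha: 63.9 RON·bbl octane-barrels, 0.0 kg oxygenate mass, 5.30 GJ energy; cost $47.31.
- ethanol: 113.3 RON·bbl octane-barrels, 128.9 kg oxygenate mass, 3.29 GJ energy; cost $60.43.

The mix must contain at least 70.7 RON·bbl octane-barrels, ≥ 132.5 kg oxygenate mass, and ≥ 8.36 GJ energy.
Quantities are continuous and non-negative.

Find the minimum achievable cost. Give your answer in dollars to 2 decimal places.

$106.55

This is a linear program. Let x1 = barrels of heavy naphtha, x2 = barrels of ethanol.
min 47.31x1 + 60.43x2 with:
  63.9x1 + 113.3x2 ≥ 70.7   (octane-barrels)
  128.9x2 ≥ 132.5   (oxygenate mass)
  5.3x1 + 3.29x2 ≥ 8.36   (energy)
  x1, x2 ≥ 0.
Both inputs are positive at the optimum. There the oxygenate mass and energy constraints are tight.
So heavy naphtha = 0.93927 barrels, ethanol = 1.0279 barrels.
Objective = 47.31·0.93927 + 60.43·1.0279 = 106.5529.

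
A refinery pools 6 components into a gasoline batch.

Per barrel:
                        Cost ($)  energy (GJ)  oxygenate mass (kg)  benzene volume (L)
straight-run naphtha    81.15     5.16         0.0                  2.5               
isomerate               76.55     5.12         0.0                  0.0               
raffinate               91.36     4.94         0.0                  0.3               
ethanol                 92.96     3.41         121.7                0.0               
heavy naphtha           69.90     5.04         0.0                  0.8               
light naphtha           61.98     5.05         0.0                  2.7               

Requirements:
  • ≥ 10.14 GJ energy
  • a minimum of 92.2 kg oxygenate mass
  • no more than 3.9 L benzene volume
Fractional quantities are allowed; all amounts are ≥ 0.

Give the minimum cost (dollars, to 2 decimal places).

$163.77

Let x1 = barrels of straight-run naphtha, x2 = barrels of isomerate, x3 = barrels of raffinate, x4 = barrels of ethanol, x5 = barrels of heavy naphtha, x6 = barrels of light naphtha.
Minimise 81.15x1 + 76.55x2 + 91.36x3 + 92.96x4 + 69.9x5 + 61.98x6 s.t.:
  5.16x1 + 5.12x2 + 4.94x3 + 3.41x4 + 5.04x5 + 5.05x6 ≥ 10.14   (energy)
  121.7x4 ≥ 92.2   (oxygenate mass)
  2.5x1 + 0.3x3 + 0.8x5 + 2.7x6 ≤ 3.9   (benzene volume)
  x1, x2, x3, x4, x5, x6 ≥ 0.
At the optimum only ethanol, heavy naphtha, light naphtha are positive (straight-run naphtha, isomerate, raffinate = 0). Binding constraints: energy, oxygenate mass, benzene volume.
Solving gives x4 = 0.757601, x5 = 0.0739727, x6 = 1.42253.
Objective = 92.96·0.757601 + 69.9·0.0739727 + 61.98·1.42253 = 163.7657.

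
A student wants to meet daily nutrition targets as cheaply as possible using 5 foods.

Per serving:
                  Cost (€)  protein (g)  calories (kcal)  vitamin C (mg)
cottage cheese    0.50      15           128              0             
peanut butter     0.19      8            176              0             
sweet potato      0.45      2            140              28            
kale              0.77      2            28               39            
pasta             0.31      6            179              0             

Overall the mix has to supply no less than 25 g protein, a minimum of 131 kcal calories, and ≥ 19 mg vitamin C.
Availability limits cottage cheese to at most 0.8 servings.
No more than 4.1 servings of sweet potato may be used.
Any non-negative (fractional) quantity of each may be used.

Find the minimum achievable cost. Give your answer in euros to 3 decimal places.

Set it up as a linear program. Let x1 = servings of cottage cheese, x2 = servings of peanut butter, x3 = servings of sweet potato, x4 = servings of kale, x5 = servings of pasta.
min 0.5x1 + 0.19x2 + 0.45x3 + 0.77x4 + 0.31x5 with:
  15x1 + 8x2 + 2x3 + 2x4 + 6x5 ≥ 25   (protein)
  128x1 + 176x2 + 140x3 + 28x4 + 179x5 ≥ 131   (calories)
  28x3 + 39x4 ≥ 19   (vitamin C)
  x1 ≤ 0.8
  x3 ≤ 4.1
  x1, x2, x3, x4, x5 ≥ 0.
The cheapest feasible vertex uses only peanut butter, sweet potato; cottage cheese, kale, pasta are not used. There the protein and vitamin C constraints are tight.
Optimal quantities: peanut butter = 2.955 servings, sweet potato = 0.6786 servings.
Objective = 0.19·2.955 + 0.45·0.6786 = 0.86682.

€0.867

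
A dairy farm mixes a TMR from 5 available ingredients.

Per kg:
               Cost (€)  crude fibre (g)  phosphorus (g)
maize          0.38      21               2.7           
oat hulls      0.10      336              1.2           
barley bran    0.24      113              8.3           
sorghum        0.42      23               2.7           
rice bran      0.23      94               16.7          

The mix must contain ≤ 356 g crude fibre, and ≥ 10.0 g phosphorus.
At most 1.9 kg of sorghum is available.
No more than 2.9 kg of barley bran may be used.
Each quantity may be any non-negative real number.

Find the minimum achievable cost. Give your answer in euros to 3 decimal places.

Let x1 = kg of maize, x2 = kg of oat hulls, x3 = kg of barley bran, x4 = kg of sorghum, x5 = kg of rice bran.
Minimise 0.38x1 + 0.1x2 + 0.24x3 + 0.42x4 + 0.23x5 subject to:
  21x1 + 336x2 + 113x3 + 23x4 + 94x5 ≤ 356   (crude fibre)
  2.7x1 + 1.2x2 + 8.3x3 + 2.7x4 + 16.7x5 ≥ 10   (phosphorus)
  x4 ≤ 1.9
  x3 ≤ 2.9
  x1, x2, x3, x4, x5 ≥ 0.
At the optimum only rice bran is positive (maize, oat hulls, barley bran, sorghum = 0). The phosphorus requirement is met with equality.
That vertex is x5 = 0.5988.
Hence cost = 0.23·0.5988 = €0.13772.

€0.138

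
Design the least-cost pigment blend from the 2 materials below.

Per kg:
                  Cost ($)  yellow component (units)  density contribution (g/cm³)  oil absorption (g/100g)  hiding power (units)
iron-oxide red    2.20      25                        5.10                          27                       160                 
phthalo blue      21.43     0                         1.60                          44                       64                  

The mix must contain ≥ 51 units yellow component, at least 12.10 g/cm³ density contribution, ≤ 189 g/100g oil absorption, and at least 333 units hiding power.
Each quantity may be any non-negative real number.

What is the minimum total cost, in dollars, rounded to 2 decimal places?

Let x1 = kg of iron-oxide red, x2 = kg of phthalo blue.
Minimise 2.2x1 + 21.43x2 s.t.:
  25x1 ≥ 51   (yellow component)
  5.1x1 + 1.6x2 ≥ 12.1   (density contribution)
  27x1 + 44x2 ≤ 189   (oil absorption)
  160x1 + 64x2 ≥ 333   (hiding power)
  x1, x2 ≥ 0.
The optimal basis is {iron-oxide red}; phthalo blue drops out. There the density contribution constraint is tight.
Solving gives x1 = 2.373.
Cost = 2.2·2.373 = 5.2206.

$5.22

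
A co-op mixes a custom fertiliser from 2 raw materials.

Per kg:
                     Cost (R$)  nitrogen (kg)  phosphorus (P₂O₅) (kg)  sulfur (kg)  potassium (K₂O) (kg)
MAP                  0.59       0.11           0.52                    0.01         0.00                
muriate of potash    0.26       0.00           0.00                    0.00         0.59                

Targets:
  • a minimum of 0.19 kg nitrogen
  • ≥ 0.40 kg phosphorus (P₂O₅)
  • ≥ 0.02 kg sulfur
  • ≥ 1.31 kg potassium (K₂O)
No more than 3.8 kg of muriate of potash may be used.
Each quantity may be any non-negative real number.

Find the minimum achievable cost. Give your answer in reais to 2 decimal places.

Treat it as an LP. Let x1 = kg of MAP, x2 = kg of muriate of potash.
Minimize 0.59x1 + 0.26x2 with:
  0.11x1 ≥ 0.19   (nitrogen)
  0.52x1 ≥ 0.4   (phosphorus (P₂O₅))
  0.01x1 ≥ 0.02   (sulfur)
  0.59x2 ≥ 1.31   (potassium (K₂O))
  x2 ≤ 3.8
  x1, x2 ≥ 0.
Both inputs are positive at the optimum. The sulfur and potassium (K₂O) requirements are met with equality.
That vertex is x1 = 2, x2 = 2.22.
Cost = 0.59·2 + 0.26·2.22 = 1.7572.

R$1.76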